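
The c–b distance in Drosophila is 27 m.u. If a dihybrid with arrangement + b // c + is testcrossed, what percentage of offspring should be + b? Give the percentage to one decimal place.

36.5%

A map distance of 27 m.u. corresponds to a recombination frequency of 0.270.
The F1 is + b / c +, so + b is a parental gamete class with expected frequency (1 − r)/2 = 0.730/2 = 0.3650.
That is 0.3650 = 36.5% of the progeny.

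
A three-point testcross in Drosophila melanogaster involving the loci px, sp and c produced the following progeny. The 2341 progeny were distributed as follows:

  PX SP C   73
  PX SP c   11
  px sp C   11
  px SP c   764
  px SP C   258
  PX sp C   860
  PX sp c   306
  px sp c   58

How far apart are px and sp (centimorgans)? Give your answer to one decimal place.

The two most frequent reciprocal classes, px SP c and PX sp C, are the parental types, so the F1 was px SP c / PX sp C.
The two rarest classes, PX SP c and px sp C, are the double crossovers. Comparing them with the parentals, only the px allele has switched, so px is the middle locus and the order is sp – px – c.
Crossovers in the sp–px interval produce the single-crossover classes px sp c and PX SP C (58 + 73 = 131) plus the double crossovers (22).
RF(sp–px) = (131 + 22) / 2341 = 153/2341 = 0.0654 → 6.5 centimorgans.

6.5 centimorgans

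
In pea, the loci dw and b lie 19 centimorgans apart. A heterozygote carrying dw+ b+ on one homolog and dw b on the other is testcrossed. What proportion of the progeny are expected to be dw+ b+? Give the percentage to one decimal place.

A map distance of 19 centimorgans corresponds to a recombination frequency of 0.190.
The F1 is dw+ b+ / dw b, so dw+ b+ is a parental gamete class with expected frequency (1 − r)/2 = 0.810/2 = 0.4050.
That is 0.4050 = 40.5% of the progeny.

40.5%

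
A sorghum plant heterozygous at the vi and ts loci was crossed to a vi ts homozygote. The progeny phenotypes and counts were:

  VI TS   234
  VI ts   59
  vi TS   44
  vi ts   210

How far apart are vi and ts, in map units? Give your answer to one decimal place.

18.8 map units

The two most frequent classes, VI TS (234) and vi ts (210), are the parental types, so the F1 was VI TS / vi ts.
The recombinant classes are VI ts and vi TS: 59 + 44 = 103.
Recombination frequency = 103/547 = 0.1883 ≈ 18.8%, i.e. 18.8 map units.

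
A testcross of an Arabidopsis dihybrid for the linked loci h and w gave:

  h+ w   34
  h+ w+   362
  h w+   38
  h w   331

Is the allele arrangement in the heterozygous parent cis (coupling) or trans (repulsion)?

cis

The two most frequent classes are h+ w+ (362) and h w (331); these are the parental (non-recombinant) types.
So the F1 carried h+ w+ on one chromosome and h w on the other — the recessive alleles are on the same chromosome (cis / coupling).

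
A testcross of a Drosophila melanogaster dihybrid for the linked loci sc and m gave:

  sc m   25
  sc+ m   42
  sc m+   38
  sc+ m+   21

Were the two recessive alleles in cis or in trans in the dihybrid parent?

trans

The two most frequent classes are sc+ m (42) and sc m+ (38); these are the parental (non-recombinant) types.
So the F1 carried sc+ m on one chromosome and sc m+ on the other — the recessive alleles are on opposite chromosomes (trans / repulsion).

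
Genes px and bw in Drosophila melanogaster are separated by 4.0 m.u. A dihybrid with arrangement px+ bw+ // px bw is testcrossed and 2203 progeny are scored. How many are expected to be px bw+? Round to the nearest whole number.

A map distance of 4.0 m.u. corresponds to a recombination frequency of 0.040.
The F1 is px+ bw+ / px bw, so px bw+ is a recombinant gamete class with expected frequency r/2 = 0.040/2 = 0.0200.
Expected number = 0.0200 × 2203 = 44.06 ≈ 44.

44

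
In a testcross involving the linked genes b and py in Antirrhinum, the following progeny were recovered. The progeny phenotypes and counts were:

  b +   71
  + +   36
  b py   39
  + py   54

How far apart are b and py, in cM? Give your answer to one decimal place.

The two most frequent classes, + py (54) and b + (71), are the parental types, so the F1 was + py / b +.
The recombinant classes are + + and b py: 36 + 39 = 75.
Recombination frequency = 75/200 = 0.3750 ≈ 37.5%, i.e. 37.5 cM.

37.5 cM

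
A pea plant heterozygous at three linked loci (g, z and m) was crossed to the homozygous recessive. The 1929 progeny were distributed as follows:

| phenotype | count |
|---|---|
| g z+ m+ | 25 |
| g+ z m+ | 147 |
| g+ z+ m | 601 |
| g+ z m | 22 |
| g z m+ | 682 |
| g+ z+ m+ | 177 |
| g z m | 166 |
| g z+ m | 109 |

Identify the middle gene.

z

The two most frequent reciprocal classes, g+ z+ m and g z m+, are the parental types, so the F1 was g+ z+ m / g z m+.
The two rarest classes, g+ z m and g z+ m+, are the double crossovers. Comparing them with the parentals, only the z allele has switched, so z is the middle locus and the order is m – z – g.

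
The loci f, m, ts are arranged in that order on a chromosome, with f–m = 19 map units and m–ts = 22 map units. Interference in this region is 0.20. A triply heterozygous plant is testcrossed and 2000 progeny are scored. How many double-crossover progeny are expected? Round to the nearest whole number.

Map distances give recombination frequencies of 0.190 and 0.220 for the two intervals.
With interference 0.20 (so coincidence = 0.80), expected double-crossover frequency = 0.190 × 0.220 × 0.80 = 0.03344.
Expected number = 0.03344 × 2000 = 66.88 ≈ 67.

67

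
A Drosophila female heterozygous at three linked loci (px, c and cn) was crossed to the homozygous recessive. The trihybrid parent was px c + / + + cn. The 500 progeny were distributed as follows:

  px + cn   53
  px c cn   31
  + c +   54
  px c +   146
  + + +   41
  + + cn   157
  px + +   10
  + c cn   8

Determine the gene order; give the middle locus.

c

The two rarest classes, px + + and + c cn, are the double crossovers. Comparing them with the parentals, only the c allele has switched, so c is the middle locus and the order is px – c – cn.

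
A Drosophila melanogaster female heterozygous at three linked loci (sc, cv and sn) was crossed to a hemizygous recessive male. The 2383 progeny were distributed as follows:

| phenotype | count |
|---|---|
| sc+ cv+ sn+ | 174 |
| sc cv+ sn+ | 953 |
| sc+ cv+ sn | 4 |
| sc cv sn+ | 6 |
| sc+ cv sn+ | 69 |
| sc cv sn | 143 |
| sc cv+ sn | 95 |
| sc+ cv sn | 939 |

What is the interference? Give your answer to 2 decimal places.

The two most frequent reciprocal classes, sc cv+ sn+ and sc+ cv sn, are the parental types, so the F1 was sc cv+ sn+ / sc+ cv sn.
The two rarest classes, sc cv sn+ and sc+ cv+ sn, are the double crossovers. Comparing them with the parentals, only the cv allele has switched, so cv is the middle locus and the order is sc – cv – sn.
sc–cv: (317 + 10)/2383 = 0.1372; cv–sn: (164 + 10)/2383 = 0.0730.
Expected DCO frequency = 0.1372 × 0.0730 ≈ 0.01002; observed = 10/2383 ≈ 0.00420.
Coefficient of coincidence = 0.00420/0.01002 ≈ 0.42; interference = 1 − 0.42 = 0.58.

0.58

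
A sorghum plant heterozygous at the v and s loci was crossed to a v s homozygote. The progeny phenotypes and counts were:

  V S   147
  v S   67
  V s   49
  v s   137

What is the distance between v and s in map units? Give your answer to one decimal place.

29.0 map units

The two most frequent classes, V S (147) and v s (137), are the parental types, so the F1 was V S / v s.
The recombinant classes are V s and v S: 49 + 67 = 116.
Recombination frequency = 116/400 = 0.2900 ≈ 29.0%, i.e. 29.0 map units.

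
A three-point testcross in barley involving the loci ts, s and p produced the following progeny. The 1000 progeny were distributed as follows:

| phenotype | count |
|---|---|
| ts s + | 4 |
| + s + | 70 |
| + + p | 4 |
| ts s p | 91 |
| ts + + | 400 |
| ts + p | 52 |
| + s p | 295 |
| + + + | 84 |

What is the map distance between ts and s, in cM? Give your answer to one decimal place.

The two most frequent reciprocal classes, ts + + and + s p, are the parental types, so the F1 was ts + + / + s p.
The two rarest classes, ts s + and + + p, are the double crossovers. Comparing them with the parentals, only the s allele has switched, so s is the middle locus and the order is ts – s – p.
Crossovers in the ts–s interval produce the single-crossover classes + + + and ts s p (84 + 91 = 175) plus the double crossovers (8).
RF(ts–s) = (175 + 8) / 1000 = 183/1000 = 0.1830 → 18.3 cM.

18.3 cM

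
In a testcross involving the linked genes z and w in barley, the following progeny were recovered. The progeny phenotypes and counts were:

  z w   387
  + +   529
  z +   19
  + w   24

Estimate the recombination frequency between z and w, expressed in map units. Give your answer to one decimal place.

4.5 map units

The two most frequent classes, + + (529) and z w (387), are the parental types, so the F1 was + + / z w.
The recombinant classes are + w and z +: 24 + 19 = 43.
Recombination frequency = 43/959 = 0.0448 ≈ 4.5%, i.e. 4.5 map units.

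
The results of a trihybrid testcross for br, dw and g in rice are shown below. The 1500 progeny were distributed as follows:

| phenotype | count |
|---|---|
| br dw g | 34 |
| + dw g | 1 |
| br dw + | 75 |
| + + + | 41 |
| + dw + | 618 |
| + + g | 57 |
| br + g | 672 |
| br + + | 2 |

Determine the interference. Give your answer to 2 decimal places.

The two most frequent reciprocal classes, br + g and + dw +, are the parental types, so the F1 was br + g / + dw +.
The two rarest classes, br + + and + dw g, are the double crossovers. Comparing them with the parentals, only the g allele has switched, so g is the middle locus and the order is dw – g – br.
dw–g: (75 + 3)/1500 = 0.0520; g–br: (132 + 3)/1500 = 0.0900.
Expected DCO frequency = 0.0520 × 0.0900 ≈ 0.00468; observed = 3/1500 ≈ 0.00200.
Coefficient of coincidence = 0.00200/0.00468 ≈ 0.43; interference = 1 − 0.43 = 0.57.

0.57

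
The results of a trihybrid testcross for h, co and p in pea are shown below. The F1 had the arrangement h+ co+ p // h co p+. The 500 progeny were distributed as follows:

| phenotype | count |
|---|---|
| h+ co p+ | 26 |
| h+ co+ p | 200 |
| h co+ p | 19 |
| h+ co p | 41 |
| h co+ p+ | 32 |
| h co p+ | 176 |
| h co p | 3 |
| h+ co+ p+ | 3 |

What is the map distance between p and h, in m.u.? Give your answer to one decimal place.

10.2 m.u.

The two rarest classes, h+ co+ p+ and h co p, are the double crossovers. Comparing them with the parentals, only the p allele has switched, so p is the middle locus and the order is co – p – h.
Crossovers in the p–h interval produce the single-crossover classes h co+ p and h+ co p+ (19 + 26 = 45) plus the double crossovers (6).
RF(p–h) = (45 + 6) / 500 = 51/500 = 0.1020 → 10.2 m.u.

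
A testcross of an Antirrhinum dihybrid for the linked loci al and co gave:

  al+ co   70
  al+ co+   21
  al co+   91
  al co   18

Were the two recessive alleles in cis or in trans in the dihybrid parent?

trans

The two most frequent classes are al+ co (70) and al co+ (91); these are the parental (non-recombinant) types.
So the F1 carried al+ co on one chromosome and al co+ on the other — the recessive alleles are on opposite chromosomes (trans / repulsion).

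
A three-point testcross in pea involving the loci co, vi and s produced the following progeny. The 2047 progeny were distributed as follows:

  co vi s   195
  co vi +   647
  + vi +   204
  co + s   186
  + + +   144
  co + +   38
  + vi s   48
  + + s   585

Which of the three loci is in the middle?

The two most frequent reciprocal classes, co vi + and + + s, are the parental types, so the F1 was co vi + / + + s.
The two rarest classes, co + + and + vi s, are the double crossovers. Comparing them with the parentals, only the vi allele has switched, so vi is the middle locus and the order is co – vi – s.

vi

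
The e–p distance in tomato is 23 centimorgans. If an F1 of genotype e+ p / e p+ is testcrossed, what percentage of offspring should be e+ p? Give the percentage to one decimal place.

A map distance of 23 centimorgans corresponds to a recombination frequency of 0.230.
The F1 is e+ p / e p+, so e+ p is a parental gamete class with expected frequency (1 − r)/2 = 0.770/2 = 0.3850.
That is 0.3850 = 38.5% of the progeny.

38.5%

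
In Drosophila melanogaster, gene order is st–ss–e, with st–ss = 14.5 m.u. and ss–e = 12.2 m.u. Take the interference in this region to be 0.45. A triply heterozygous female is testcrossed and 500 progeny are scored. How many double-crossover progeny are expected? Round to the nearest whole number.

Map distances give recombination frequencies of 0.145 and 0.122 for the two intervals.
With interference 0.45 (so coincidence = 0.55), expected double-crossover frequency = 0.145 × 0.122 × 0.55 = 0.00973.
Expected number = 0.00973 × 500 = 4.86 ≈ 5.

5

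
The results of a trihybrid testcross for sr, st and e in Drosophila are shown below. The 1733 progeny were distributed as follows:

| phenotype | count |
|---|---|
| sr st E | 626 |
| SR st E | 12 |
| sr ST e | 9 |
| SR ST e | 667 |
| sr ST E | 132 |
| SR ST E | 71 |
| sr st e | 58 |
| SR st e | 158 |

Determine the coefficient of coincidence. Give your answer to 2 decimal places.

The two most frequent reciprocal classes, sr st E and SR ST e, are the parental types, so the F1 was sr st E / SR ST e.
The two rarest classes, SR st E and sr ST e, are the double crossovers. Comparing them with the parentals, only the sr allele has switched, so sr is the middle locus and the order is e – sr – st.
e–sr: (129 + 21)/1733 = 0.0866; sr–st: (290 + 21)/1733 = 0.1795.
Expected DCO frequency = 0.0866 × 0.1795 ≈ 0.01554; observed = 21/1733 ≈ 0.01212.
Coefficient of coincidence = 0.01212/0.01554 ≈ 0.78.

0.78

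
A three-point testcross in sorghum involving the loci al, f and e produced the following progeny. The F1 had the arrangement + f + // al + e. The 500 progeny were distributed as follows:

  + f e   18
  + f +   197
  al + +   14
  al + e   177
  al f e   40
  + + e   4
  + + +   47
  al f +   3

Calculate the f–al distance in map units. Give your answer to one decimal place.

The two rarest classes, al f + and + + e, are the double crossovers. Comparing them with the parentals, only the al allele has switched, so al is the middle locus and the order is e – al – f.
Crossovers in the al–f interval produce the single-crossover classes + + + and al f e (47 + 40 = 87) plus the double crossovers (7).
RF(al–f) = (87 + 7) / 500 = 94/500 = 0.1880 → 18.8 map units.

18.8 map units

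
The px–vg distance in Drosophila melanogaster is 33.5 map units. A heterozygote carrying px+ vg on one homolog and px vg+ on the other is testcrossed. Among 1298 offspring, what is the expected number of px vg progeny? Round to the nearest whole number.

217

A map distance of 33.5 map units corresponds to a recombination frequency of 0.335.
The F1 is px+ vg / px vg+, so px vg is a recombinant gamete class with expected frequency r/2 = 0.335/2 = 0.1675.
Expected number = 0.1675 × 1298 = 217.42 ≈ 217.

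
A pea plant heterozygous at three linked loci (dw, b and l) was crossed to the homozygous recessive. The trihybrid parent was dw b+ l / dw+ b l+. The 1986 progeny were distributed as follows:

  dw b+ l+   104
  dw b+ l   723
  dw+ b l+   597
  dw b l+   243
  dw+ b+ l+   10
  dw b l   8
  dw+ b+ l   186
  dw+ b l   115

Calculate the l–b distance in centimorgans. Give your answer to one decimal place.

11.9 centimorgans

The two rarest classes, dw b l and dw+ b+ l+, are the double crossovers. Comparing them with the parentals, only the b allele has switched, so b is the middle locus and the order is dw – b – l.
Crossovers in the b–l interval produce the single-crossover classes dw b+ l+ and dw+ b l (104 + 115 = 219) plus the double crossovers (18).
RF(b–l) = (219 + 18) / 1986 = 237/1986 = 0.1193 → 11.9 centimorgans.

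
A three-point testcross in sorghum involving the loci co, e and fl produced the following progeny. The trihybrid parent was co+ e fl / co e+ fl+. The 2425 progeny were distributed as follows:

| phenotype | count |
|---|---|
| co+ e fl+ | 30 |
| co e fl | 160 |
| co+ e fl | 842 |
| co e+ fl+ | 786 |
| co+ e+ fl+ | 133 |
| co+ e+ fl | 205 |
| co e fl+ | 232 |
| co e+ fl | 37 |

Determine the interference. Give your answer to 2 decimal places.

0.10

The two rarest classes, co+ e fl+ and co e+ fl, are the double crossovers. Comparing them with the parentals, only the fl allele has switched, so fl is the middle locus and the order is e – fl – co.
e–fl: (437 + 67)/2425 = 0.2078; fl–co: (293 + 67)/2425 = 0.1485.
Expected DCO frequency = 0.2078 × 0.1485 ≈ 0.03086; observed = 67/2425 ≈ 0.02763.
Coefficient of coincidence = 0.02763/0.03086 ≈ 0.90; interference = 1 − 0.90 = 0.10.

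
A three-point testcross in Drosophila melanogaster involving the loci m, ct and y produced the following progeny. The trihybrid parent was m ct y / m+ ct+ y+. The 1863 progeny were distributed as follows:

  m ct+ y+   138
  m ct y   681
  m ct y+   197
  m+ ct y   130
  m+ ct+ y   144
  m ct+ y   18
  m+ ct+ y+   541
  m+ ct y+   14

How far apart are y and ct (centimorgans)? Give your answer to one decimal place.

20.0 centimorgans

The two rarest classes, m ct+ y and m+ ct y+, are the double crossovers. Comparing them with the parentals, only the ct allele has switched, so ct is the middle locus and the order is m – ct – y.
Crossovers in the ct–y interval produce the single-crossover classes m ct y+ and m+ ct+ y (197 + 144 = 341) plus the double crossovers (32).
RF(ct–y) = (341 + 32) / 1863 = 373/1863 = 0.2002 → 20.0 centimorgans.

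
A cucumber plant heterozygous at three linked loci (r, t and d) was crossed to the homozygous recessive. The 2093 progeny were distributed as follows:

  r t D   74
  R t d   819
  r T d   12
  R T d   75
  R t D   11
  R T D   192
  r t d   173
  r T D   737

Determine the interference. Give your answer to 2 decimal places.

The two most frequent reciprocal classes, r T D and R t d, are the parental types, so the F1 was r T D / R t d.
The two rarest classes, r T d and R t D, are the double crossovers. Comparing them with the parentals, only the d allele has switched, so d is the middle locus and the order is r – d – t.
r–d: (365 + 23)/2093 = 0.1854; d–t: (149 + 23)/2093 = 0.0822.
Expected DCO frequency = 0.1854 × 0.0822 ≈ 0.01524; observed = 23/2093 ≈ 0.01099.
Coefficient of coincidence = 0.01099/0.01524 ≈ 0.72; interference = 1 − 0.72 = 0.28.

0.28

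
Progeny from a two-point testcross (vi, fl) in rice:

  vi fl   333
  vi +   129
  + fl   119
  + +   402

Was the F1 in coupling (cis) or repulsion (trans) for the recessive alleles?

cis

The two most frequent classes are + + (402) and vi fl (333); these are the parental (non-recombinant) types.
So the F1 carried + + on one chromosome and vi fl on the other — the recessive alleles are on the same chromosome (cis / coupling).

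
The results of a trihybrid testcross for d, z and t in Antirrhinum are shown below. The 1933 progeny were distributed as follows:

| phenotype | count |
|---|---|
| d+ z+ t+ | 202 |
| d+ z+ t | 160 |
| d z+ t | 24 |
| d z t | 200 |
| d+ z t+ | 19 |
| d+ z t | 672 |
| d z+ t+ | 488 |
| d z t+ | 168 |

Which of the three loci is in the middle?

The two most frequent reciprocal classes, d z+ t+ and d+ z t, are the parental types, so the F1 was d z+ t+ / d+ z t.
The two rarest classes, d z+ t and d+ z t+, are the double crossovers. Comparing them with the parentals, only the t allele has switched, so t is the middle locus and the order is d – t – z.

t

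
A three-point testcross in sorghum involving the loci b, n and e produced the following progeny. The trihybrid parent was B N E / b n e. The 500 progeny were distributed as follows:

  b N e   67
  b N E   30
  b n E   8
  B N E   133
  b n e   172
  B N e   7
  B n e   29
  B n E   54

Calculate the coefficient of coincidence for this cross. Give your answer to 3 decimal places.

The two rarest classes, B N e and b n E, are the double crossovers. Comparing them with the parentals, only the e allele has switched, so e is the middle locus and the order is n – e – b.
n–e: (121 + 15)/500 = 0.2720; e–b: (59 + 15)/500 = 0.1480.
Expected DCO frequency = 0.2720 × 0.1480 ≈ 0.04026; observed = 15/500 ≈ 0.03000.
Coefficient of coincidence = 0.03000/0.04026 ≈ 0.745.

0.745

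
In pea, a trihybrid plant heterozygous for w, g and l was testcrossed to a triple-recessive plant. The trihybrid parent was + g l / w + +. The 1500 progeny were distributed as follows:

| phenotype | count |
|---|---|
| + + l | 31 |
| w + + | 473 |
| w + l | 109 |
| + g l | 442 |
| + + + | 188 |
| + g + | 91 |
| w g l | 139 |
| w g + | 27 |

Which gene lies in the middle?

The two rarest classes, + + l and w g +, are the double crossovers. Comparing them with the parentals, only the g allele has switched, so g is the middle locus and the order is l – g – w.

g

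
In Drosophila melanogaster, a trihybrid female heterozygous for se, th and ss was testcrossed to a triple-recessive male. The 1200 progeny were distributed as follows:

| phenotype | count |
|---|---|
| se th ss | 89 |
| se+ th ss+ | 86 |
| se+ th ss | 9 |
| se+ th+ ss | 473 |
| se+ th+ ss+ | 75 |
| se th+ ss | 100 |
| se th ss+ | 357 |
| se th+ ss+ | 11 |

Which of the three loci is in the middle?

th

The two most frequent reciprocal classes, se+ th+ ss and se th ss+, are the parental types, so the F1 was se+ th+ ss / se th ss+.
The two rarest classes, se+ th ss and se th+ ss+, are the double crossovers. Comparing them with the parentals, only the th allele has switched, so th is the middle locus and the order is ss – th – se.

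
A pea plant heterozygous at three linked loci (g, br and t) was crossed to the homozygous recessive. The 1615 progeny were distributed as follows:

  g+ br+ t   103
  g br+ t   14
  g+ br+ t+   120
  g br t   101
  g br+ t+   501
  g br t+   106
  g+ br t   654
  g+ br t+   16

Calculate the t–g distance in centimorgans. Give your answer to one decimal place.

The two most frequent reciprocal classes, g br+ t+ and g+ br t, are the parental types, so the F1 was g br+ t+ / g+ br t.
The two rarest classes, g br+ t and g+ br t+, are the double crossovers. Comparing them with the parentals, only the t allele has switched, so t is the middle locus and the order is br – t – g.
Crossovers in the t–g interval produce the single-crossover classes g+ br+ t+ and g br t (120 + 101 = 221) plus the double crossovers (30).
RF(t–g) = (221 + 30) / 1615 = 251/1615 = 0.1554 → 15.5 centimorgans.

15.5 centimorgans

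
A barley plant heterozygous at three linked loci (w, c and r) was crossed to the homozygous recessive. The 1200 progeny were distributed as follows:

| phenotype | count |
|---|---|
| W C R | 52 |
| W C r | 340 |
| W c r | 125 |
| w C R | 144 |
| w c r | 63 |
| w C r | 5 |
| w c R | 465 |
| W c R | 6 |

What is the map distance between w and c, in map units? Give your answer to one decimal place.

23.3 map units

The two most frequent reciprocal classes, w c R and W C r, are the parental types, so the F1 was w c R / W C r.
The two rarest classes, W c R and w C r, are the double crossovers. Comparing them with the parentals, only the w allele has switched, so w is the middle locus and the order is c – w – r.
Crossovers in the c–w interval produce the single-crossover classes w C R and W c r (144 + 125 = 269) plus the double crossovers (11).
RF(c–w) = (269 + 11) / 1200 = 280/1200 = 0.2333 → 23.3 map units.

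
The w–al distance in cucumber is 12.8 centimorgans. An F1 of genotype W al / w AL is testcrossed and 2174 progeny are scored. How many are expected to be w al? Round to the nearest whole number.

139

A map distance of 12.8 centimorgans corresponds to a recombination frequency of 0.128.
The F1 is W al / w AL, so w al is a recombinant gamete class with expected frequency r/2 = 0.128/2 = 0.0640.
Expected number = 0.0640 × 2174 = 139.14 ≈ 139.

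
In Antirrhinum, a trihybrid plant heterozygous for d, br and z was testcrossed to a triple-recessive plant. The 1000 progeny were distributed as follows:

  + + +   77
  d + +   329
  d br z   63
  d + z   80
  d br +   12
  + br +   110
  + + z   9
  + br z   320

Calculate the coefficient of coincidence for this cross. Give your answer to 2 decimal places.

The two most frequent reciprocal classes, d + + and + br z, are the parental types, so the F1 was d + + / + br z.
The two rarest classes, d br + and + + z, are the double crossovers. Comparing them with the parentals, only the br allele has switched, so br is the middle locus and the order is d – br – z.
d–br: (140 + 21)/1000 = 0.1610; br–z: (190 + 21)/1000 = 0.2110.
Expected DCO frequency = 0.1610 × 0.2110 ≈ 0.03397; observed = 21/1000 ≈ 0.02100.
Coefficient of coincidence = 0.02100/0.03397 ≈ 0.62.

0.62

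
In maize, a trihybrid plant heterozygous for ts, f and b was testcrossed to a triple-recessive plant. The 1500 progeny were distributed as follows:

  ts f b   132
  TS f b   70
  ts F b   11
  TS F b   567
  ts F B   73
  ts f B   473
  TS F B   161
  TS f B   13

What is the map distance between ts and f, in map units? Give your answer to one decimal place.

11.1 map units

The two most frequent reciprocal classes, ts f B and TS F b, are the parental types, so the F1 was ts f B / TS F b.
The two rarest classes, TS f B and ts F b, are the double crossovers. Comparing them with the parentals, only the ts allele has switched, so ts is the middle locus and the order is b – ts – f.
Crossovers in the ts–f interval produce the single-crossover classes ts F B and TS f b (73 + 70 = 143) plus the double crossovers (24).
RF(ts–f) = (143 + 24) / 1500 = 167/1500 = 0.1113 → 11.1 map units.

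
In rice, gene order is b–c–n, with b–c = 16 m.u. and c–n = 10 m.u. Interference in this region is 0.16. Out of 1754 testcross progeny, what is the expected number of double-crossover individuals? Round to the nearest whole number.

Map distances give recombination frequencies of 0.160 and 0.100 for the two intervals.
With interference 0.16 (so coincidence = 0.84), expected double-crossover frequency = 0.160 × 0.100 × 0.84 = 0.01344.
Expected number = 0.01344 × 1754 = 23.57 ≈ 24.

24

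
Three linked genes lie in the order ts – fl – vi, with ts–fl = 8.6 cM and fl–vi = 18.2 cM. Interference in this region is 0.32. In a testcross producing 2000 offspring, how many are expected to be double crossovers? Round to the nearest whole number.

21

Map distances give recombination frequencies of 0.086 and 0.182 for the two intervals.
With interference 0.32 (so coincidence = 0.68), expected double-crossover frequency = 0.086 × 0.182 × 0.68 = 0.01064.
Expected number = 0.01064 × 2000 = 21.29 ≈ 21.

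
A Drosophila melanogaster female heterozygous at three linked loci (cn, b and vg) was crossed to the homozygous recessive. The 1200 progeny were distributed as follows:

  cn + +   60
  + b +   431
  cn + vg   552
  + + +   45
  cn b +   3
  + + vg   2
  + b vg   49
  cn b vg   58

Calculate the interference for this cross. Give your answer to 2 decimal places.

The two most frequent reciprocal classes, + b + and cn + vg, are the parental types, so the F1 was + b + / cn + vg.
The two rarest classes, cn b + and + + vg, are the double crossovers. Comparing them with the parentals, only the cn allele has switched, so cn is the middle locus and the order is b – cn – vg.
b–cn: (103 + 5)/1200 = 0.0900; cn–vg: (109 + 5)/1200 = 0.0950.
Expected DCO frequency = 0.0900 × 0.0950 ≈ 0.00855; observed = 5/1200 ≈ 0.00417.
Coefficient of coincidence = 0.00417/0.00855 ≈ 0.49; interference = 1 − 0.49 = 0.51.

0.51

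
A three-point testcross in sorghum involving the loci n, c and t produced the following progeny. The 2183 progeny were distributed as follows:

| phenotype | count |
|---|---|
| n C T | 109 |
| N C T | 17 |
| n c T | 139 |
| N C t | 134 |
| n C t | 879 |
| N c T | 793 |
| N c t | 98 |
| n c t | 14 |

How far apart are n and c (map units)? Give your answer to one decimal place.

The two most frequent reciprocal classes, n C t and N c T, are the parental types, so the F1 was n C t / N c T.
The two rarest classes, n c t and N C T, are the double crossovers. Comparing them with the parentals, only the c allele has switched, so c is the middle locus and the order is t – c – n.
Crossovers in the c–n interval produce the single-crossover classes N C t and n c T (134 + 139 = 273) plus the double crossovers (31).
RF(c–n) = (273 + 31) / 2183 = 304/2183 = 0.1393 → 13.9 map units.

13.9 map units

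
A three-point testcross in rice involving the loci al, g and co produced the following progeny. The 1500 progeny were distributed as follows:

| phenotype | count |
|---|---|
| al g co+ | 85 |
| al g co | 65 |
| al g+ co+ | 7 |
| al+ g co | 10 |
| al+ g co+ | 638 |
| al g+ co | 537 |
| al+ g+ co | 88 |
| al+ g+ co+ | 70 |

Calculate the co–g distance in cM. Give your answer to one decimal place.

The two most frequent reciprocal classes, al g+ co and al+ g co+, are the parental types, so the F1 was al g+ co / al+ g co+.
The two rarest classes, al g+ co+ and al+ g co, are the double crossovers. Comparing them with the parentals, only the co allele has switched, so co is the middle locus and the order is g – co – al.
Crossovers in the g–co interval produce the single-crossover classes al g co and al+ g+ co+ (65 + 70 = 135) plus the double crossovers (17).
RF(g–co) = (135 + 17) / 1500 = 152/1500 = 0.1013 → 10.1 cM.

10.1 cM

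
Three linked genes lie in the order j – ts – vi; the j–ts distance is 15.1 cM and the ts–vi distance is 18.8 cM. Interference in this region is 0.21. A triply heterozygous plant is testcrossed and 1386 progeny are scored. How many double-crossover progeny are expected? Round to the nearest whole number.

Map distances give recombination frequencies of 0.151 and 0.188 for the two intervals.
With interference 0.21 (so coincidence = 0.79), expected double-crossover frequency = 0.151 × 0.188 × 0.79 = 0.02243.
Expected number = 0.02243 × 1386 = 31.08 ≈ 31.

31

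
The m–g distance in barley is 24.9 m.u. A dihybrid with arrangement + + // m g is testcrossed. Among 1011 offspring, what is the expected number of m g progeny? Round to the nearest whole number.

A map distance of 24.9 m.u. corresponds to a recombination frequency of 0.249.
The F1 is + + / m g, so m g is a parental gamete class with expected frequency (1 − r)/2 = 0.751/2 = 0.3755.
Expected number = 0.3755 × 1011 = 379.63 ≈ 380.

380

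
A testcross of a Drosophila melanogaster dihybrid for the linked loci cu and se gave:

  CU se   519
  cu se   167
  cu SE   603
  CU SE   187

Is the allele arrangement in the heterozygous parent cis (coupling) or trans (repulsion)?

trans

The two most frequent classes are CU se (519) and cu SE (603); these are the parental (non-recombinant) types.
So the F1 carried CU se on one chromosome and cu SE on the other — the recessive alleles are on opposite chromosomes (trans / repulsion).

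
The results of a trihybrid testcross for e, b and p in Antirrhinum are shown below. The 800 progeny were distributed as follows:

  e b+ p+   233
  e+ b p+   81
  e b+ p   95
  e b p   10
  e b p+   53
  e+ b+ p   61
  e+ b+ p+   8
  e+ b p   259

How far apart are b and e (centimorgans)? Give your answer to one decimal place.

16.5 centimorgans

The two most frequent reciprocal classes, e b+ p+ and e+ b p, are the parental types, so the F1 was e b+ p+ / e+ b p.
The two rarest classes, e+ b+ p+ and e b p, are the double crossovers. Comparing them with the parentals, only the e allele has switched, so e is the middle locus and the order is b – e – p.
Crossovers in the b–e interval produce the single-crossover classes e b p+ and e+ b+ p (53 + 61 = 114) plus the double crossovers (18).
RF(b–e) = (114 + 18) / 800 = 132/800 = 0.1650 → 16.5 centimorgans.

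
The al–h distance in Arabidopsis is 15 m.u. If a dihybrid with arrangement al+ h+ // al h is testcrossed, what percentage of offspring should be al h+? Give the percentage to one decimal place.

A map distance of 15 m.u. corresponds to a recombination frequency of 0.150.
The F1 is al+ h+ / al h, so al h+ is a recombinant gamete class with expected frequency r/2 = 0.150/2 = 0.0750.
That is 0.0750 = 7.5% of the progeny.

7.5%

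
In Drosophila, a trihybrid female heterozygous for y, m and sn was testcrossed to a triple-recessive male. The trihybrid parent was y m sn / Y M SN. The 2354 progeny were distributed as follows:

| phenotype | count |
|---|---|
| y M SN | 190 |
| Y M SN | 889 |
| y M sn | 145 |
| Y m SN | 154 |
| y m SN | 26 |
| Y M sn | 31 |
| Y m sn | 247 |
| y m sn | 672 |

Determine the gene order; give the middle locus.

The two rarest classes, y m SN and Y M sn, are the double crossovers. Comparing them with the parentals, only the sn allele has switched, so sn is the middle locus and the order is y – sn – m.

sn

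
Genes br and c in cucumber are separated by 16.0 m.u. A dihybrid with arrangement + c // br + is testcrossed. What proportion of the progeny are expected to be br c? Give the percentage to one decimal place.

8.0%

A map distance of 16.0 m.u. corresponds to a recombination frequency of 0.160.
The F1 is + c / br +, so br c is a recombinant gamete class with expected frequency r/2 = 0.160/2 = 0.0800.
That is 0.0800 = 8.0% of the progeny.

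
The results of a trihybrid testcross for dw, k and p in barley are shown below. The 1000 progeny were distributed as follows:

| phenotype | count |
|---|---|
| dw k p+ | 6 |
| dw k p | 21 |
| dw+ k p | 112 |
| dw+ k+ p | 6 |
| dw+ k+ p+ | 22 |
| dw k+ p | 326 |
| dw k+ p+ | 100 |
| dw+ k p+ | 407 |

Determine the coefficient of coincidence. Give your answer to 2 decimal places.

The two most frequent reciprocal classes, dw+ k p+ and dw k+ p, are the parental types, so the F1 was dw+ k p+ / dw k+ p.
The two rarest classes, dw k p+ and dw+ k+ p, are the double crossovers. Comparing them with the parentals, only the dw allele has switched, so dw is the middle locus and the order is p – dw – k.
p–dw: (212 + 12)/1000 = 0.2240; dw–k: (43 + 12)/1000 = 0.0550.
Expected DCO frequency = 0.2240 × 0.0550 ≈ 0.01232; observed = 12/1000 ≈ 0.01200.
Coefficient of coincidence = 0.01200/0.01232 ≈ 0.97.

0.97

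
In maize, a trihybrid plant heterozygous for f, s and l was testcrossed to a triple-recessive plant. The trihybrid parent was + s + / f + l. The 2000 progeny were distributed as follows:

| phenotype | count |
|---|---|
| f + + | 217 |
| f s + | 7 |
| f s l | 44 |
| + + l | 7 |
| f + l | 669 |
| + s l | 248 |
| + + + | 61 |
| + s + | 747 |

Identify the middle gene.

f

The two rarest classes, f s + and + + l, are the double crossovers. Comparing them with the parentals, only the f allele has switched, so f is the middle locus and the order is s – f – l.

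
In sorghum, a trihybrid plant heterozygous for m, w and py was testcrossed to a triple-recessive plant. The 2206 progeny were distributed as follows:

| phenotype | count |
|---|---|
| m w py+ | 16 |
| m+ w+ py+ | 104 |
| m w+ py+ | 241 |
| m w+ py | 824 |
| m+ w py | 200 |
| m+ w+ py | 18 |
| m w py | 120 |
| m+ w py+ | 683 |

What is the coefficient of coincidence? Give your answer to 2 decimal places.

0.61

The two most frequent reciprocal classes, m+ w py+ and m w+ py, are the parental types, so the F1 was m+ w py+ / m w+ py.
The two rarest classes, m w py+ and m+ w+ py, are the double crossovers. Comparing them with the parentals, only the m allele has switched, so m is the middle locus and the order is w – m – py.
w–m: (224 + 34)/2206 = 0.1170; m–py: (441 + 34)/2206 = 0.2153.
Expected DCO frequency = 0.1170 × 0.2153 ≈ 0.02519; observed = 34/2206 ≈ 0.01541.
Coefficient of coincidence = 0.01541/0.02519 ≈ 0.61.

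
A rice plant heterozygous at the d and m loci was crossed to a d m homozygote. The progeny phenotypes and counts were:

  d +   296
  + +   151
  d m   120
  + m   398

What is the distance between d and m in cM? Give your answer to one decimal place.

28.1 cM

The two most frequent classes, + m (398) and d + (296), are the parental types, so the F1 was + m / d +.
The recombinant classes are + + and d m: 151 + 120 = 271.
Recombination frequency = 271/965 = 0.2808 ≈ 28.1%, i.e. 28.1 cM.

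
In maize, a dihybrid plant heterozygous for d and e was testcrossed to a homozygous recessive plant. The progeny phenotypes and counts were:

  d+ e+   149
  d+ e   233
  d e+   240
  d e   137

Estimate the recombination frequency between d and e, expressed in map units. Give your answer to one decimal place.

37.7 map units

The two most frequent classes, d+ e (233) and d e+ (240), are the parental types, so the F1 was d+ e / d e+.
The recombinant classes are d+ e+ and d e: 149 + 137 = 286.
Recombination frequency = 286/759 = 0.3768 ≈ 37.7%, i.e. 37.7 map units.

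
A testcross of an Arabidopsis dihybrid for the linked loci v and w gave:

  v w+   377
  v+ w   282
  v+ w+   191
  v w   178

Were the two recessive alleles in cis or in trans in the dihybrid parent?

trans

The two most frequent classes are v+ w (282) and v w+ (377); these are the parental (non-recombinant) types.
So the F1 carried v+ w on one chromosome and v w+ on the other — the recessive alleles are on opposite chromosomes (trans / repulsion).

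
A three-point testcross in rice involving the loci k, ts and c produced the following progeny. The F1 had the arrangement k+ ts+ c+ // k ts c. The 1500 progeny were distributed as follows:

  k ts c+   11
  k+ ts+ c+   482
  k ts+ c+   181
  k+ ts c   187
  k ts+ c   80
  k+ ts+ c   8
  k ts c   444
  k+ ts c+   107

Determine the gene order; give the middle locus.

c

The two rarest classes, k+ ts+ c and k ts c+, are the double crossovers. Comparing them with the parentals, only the c allele has switched, so c is the middle locus and the order is ts – c – k.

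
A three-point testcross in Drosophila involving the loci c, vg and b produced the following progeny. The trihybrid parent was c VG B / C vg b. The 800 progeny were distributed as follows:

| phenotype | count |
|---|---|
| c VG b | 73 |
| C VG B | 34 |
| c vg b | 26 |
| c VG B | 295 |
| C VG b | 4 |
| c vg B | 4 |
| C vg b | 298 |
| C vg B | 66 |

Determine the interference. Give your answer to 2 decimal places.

0.36

The two rarest classes, c vg B and C VG b, are the double crossovers. Comparing them with the parentals, only the vg allele has switched, so vg is the middle locus and the order is c – vg – b.
c–vg: (60 + 8)/800 = 0.0850; vg–b: (139 + 8)/800 = 0.1837.
Expected DCO frequency = 0.0850 × 0.1837 ≈ 0.01561; observed = 8/800 ≈ 0.01000.
Coefficient of coincidence = 0.01000/0.01561 ≈ 0.64; interference = 1 − 0.64 = 0.36.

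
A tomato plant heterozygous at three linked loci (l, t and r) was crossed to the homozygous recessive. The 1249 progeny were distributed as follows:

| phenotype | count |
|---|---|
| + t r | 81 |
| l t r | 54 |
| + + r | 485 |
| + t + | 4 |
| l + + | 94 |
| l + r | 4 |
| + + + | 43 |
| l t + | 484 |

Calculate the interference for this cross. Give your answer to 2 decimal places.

The two most frequent reciprocal classes, + + r and l t +, are the parental types, so the F1 was + + r / l t +.
The two rarest classes, l + r and + t +, are the double crossovers. Comparing them with the parentals, only the l allele has switched, so l is the middle locus and the order is r – l – t.
r–l: (97 + 8)/1249 = 0.0841; l–t: (175 + 8)/1249 = 0.1465.
Expected DCO frequency = 0.0841 × 0.1465 ≈ 0.01232; observed = 8/1249 ≈ 0.00641.
Coefficient of coincidence = 0.00641/0.01232 ≈ 0.52; interference = 1 − 0.52 = 0.48.

0.48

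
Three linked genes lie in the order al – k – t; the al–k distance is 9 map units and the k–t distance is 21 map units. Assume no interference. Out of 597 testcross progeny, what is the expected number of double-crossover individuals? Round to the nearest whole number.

11

Map distances give recombination frequencies of 0.090 and 0.210 for the two intervals.
With no interference, expected double-crossover frequency = 0.090 × 0.210 = 0.01890.
Expected number = 0.01890 × 597 = 11.28 ≈ 11.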